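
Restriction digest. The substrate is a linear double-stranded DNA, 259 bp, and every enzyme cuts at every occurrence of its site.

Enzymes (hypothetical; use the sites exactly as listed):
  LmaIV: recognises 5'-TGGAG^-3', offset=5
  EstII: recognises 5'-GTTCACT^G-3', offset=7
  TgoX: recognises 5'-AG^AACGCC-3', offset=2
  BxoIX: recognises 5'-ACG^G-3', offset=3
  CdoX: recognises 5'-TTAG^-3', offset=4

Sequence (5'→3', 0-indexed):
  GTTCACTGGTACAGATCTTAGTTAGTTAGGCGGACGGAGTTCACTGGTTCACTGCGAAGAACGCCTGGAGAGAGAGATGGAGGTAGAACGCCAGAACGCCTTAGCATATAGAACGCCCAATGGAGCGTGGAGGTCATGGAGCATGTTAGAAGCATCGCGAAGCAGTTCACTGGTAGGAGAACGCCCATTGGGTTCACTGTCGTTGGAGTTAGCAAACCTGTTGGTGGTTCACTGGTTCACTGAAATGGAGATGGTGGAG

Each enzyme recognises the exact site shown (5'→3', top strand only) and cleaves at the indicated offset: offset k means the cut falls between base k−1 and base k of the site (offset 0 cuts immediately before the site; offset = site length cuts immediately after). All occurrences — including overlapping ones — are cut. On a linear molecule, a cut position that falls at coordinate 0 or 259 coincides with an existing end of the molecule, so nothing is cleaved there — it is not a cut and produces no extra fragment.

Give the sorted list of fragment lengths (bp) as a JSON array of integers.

Site scan:
  LmaIV TGGAG/5: at [65, 77, 120, 127, 136, 203, 245, 254] ⇒ [70, 82, 125, 132, 141, 208, 250] (position 259 is a terminus of the linear molecule — no cut)
  EstII GTTCACTG/7: at [0, 38, 46, 164, 191, 226, 234] ⇒ [7, 45, 53, 171, 198, 233, 241]
  TgoX AGAACGCC/2: at [57, 84, 92, 109, 177] ⇒ [59, 86, 94, 111, 179]
  BxoIX ACGG/3: at [33] ⇒ [36]
  CdoX TTAG/4: at [17, 21, 25, 100, 145, 208] ⇒ [21, 25, 29, 104, 149, 212]

Pooled cuts: [7, 21, 25, 29, 36, 45, 53, 59, 70, 82, 86, 94, 104, 111, 125, 132, 141, 149, 171, 179, 198, 208, 212, 233, 241, 250]

Fragment lengths:
  [0,7): 7 bp
  [7,21): 14 bp
  [21,25): 4 bp
  [25,29): 4 bp
  [29,36): 7 bp
  [36,45): 9 bp
  [45,53): 8 bp
  [53,59): 6 bp
  [59,70): 11 bp
  [70,82): 12 bp
  [82,86): 4 bp
  [86,94): 8 bp
  [94,104): 10 bp
  [104,111): 7 bp
  [111,125): 14 bp
  [125,132): 7 bp
  [132,141): 9 bp
  [141,149): 8 bp
  [149,171): 22 bp
  [171,179): 8 bp
  [179,198): 19 bp
  [198,208): 10 bp
  [208,212): 4 bp
  [212,233): 21 bp
  [233,241): 8 bp
  [241,250): 9 bp
  [250,259): 9 bp

[4,4,4,4,6,7,7,7,7,8,8,8,8,8,9,9,9,9,10,10,11,12,14,14,19,21,22]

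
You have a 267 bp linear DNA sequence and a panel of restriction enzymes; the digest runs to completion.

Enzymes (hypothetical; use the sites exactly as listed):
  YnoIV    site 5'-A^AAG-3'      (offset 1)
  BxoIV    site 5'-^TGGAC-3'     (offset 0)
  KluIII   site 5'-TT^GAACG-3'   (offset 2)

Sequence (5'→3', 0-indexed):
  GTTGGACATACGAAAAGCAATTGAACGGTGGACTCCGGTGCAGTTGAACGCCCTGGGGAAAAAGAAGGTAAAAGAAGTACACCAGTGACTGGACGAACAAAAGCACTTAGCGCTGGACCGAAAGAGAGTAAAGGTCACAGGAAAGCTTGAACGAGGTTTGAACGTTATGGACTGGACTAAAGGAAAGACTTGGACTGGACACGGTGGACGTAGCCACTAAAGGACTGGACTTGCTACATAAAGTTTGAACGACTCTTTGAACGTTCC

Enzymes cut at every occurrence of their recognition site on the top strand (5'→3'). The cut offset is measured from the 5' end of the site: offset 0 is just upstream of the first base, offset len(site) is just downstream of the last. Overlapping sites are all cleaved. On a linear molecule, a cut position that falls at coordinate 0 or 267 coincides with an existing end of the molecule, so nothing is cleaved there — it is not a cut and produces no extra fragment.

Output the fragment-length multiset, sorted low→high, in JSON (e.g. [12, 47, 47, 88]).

Per-enzyme occurrences:
  YnoIV (AAAG, off=1): starts [13, 60, 70, 99, 120, 129, 141, 178, 183, 218, 239] → cuts [14, 61, 71, 100, 121, 130, 142, 179, 184, 219, 240]
  BxoIV (TGGAC, off=0): starts [2, 28, 89, 113, 167, 172, 190, 195, 204, 225] → cuts [2, 28, 89, 113, 167, 172, 190, 195, 204, 225]
  KluIII (TTGAACG, off=2): starts [20, 43, 146, 157, 244, 256] → cuts [22, 45, 148, 159, 246, 258]

Pooled cuts: [2, 14, 22, 28, 45, 61, 71, 89, 100, 113, 121, 130, 142, 148, 159, 167, 172, 179, 184, 190, 195, 204, 219, 225, 240, 246, 258]

Fragments:
  [0,2): 2 bp
  [2,14): 12 bp
  [14,22): 8 bp
  [22,28): 6 bp
  [28,45): 17 bp
  [45,61): 16 bp
  [61,71): 10 bp
  [71,89): 18 bp
  [89,100): 11 bp
  [100,113): 13 bp
  [113,121): 8 bp
  [121,130): 9 bp
  [130,142): 12 bp
  [142,148): 6 bp
  [148,159): 11 bp
  [159,167): 8 bp
  [167,172): 5 bp
  [172,179): 7 bp
  [179,184): 5 bp
  [184,190): 6 bp
  [190,195): 5 bp
  [195,204): 9 bp
  [204,219): 15 bp
  [219,225): 6 bp
  [225,240): 15 bp
  [240,246): 6 bp
  [246,258): 12 bp
  [258,267): 9 bp

[2,5,5,5,6,6,6,6,6,7,8,8,8,9,9,9,10,11,11,12,12,12,13,15,15,16,17,18]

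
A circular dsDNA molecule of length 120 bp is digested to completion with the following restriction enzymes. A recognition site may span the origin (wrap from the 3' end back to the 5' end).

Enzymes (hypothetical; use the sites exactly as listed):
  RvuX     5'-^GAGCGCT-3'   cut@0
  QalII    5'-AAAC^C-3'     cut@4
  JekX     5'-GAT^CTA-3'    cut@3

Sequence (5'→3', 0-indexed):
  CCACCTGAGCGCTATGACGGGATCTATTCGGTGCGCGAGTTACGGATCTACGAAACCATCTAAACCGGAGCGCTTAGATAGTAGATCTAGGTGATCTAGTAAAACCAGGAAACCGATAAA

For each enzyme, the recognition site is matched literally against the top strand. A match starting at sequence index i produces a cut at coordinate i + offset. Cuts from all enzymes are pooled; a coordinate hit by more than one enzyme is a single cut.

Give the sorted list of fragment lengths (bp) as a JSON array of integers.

Scan for sites:
  RvuX (GAGCGCT, off=0): starts [6, 67] → cuts [6, 67]
  QalII (AAACC, off=4): starts [52, 61, 101, 109, 117] → cuts [1, 56, 65, 105, 113]
  JekX (GATCTA, off=3): starts [20, 44, 83, 92] → cuts [23, 47, 86, 95]

Pooled cuts: [1, 6, 23, 47, 56, 65, 67, 86, 95, 105, 113]

Fragment lengths:
  1→6: 5 bp
  6→23: 17 bp
  23→47: 24 bp
  47→56: 9 bp
  56→65: 9 bp
  65→67: 2 bp
  67→86: 19 bp
  86→95: 9 bp
  95→105: 10 bp
  105→113: 8 bp
  113→1 (wrap): 120-113+1 = 8 bp

[2,5,8,8,9,9,9,10,17,19,24]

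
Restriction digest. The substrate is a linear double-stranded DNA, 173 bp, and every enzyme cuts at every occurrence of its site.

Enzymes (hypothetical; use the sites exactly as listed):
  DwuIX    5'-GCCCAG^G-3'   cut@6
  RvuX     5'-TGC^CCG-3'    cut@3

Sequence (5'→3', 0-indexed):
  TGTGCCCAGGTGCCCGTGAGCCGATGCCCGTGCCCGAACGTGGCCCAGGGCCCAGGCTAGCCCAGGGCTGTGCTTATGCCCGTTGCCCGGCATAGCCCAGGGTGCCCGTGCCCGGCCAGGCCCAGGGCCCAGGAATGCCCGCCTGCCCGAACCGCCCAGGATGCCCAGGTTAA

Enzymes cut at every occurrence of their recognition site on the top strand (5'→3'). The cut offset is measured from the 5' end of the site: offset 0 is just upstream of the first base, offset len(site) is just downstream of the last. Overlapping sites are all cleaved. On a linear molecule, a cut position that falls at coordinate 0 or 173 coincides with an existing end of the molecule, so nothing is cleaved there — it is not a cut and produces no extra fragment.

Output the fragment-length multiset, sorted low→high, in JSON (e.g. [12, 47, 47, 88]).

Scan for sites:
  DwuIX GCCCAGG/6: at [3, 42, 49, 59, 94, 119, 126, 153, 162] ⇒ [9, 48, 55, 65, 100, 125, 132, 159, 168]
  RvuX TGCCCG/3: at [10, 24, 30, 76, 83, 102, 108, 135, 143] ⇒ [13, 27, 33, 79, 86, 105, 111, 138, 146]

Pooled cuts: [9, 13, 27, 33, 48, 55, 65, 79, 86, 100, 105, 111, 125, 132, 138, 146, 159, 168]

Fragment lengths:
  [0,9): 9 bp
  [9,13): 4 bp
  [13,27): 14 bp
  [27,33): 6 bp
  [33,48): 15 bp
  [48,55): 7 bp
  [55,65): 10 bp
  [65,79): 14 bp
  [79,86): 7 bp
  [86,100): 14 bp
  [100,105): 5 bp
  [105,111): 6 bp
  [111,125): 14 bp
  [125,132): 7 bp
  [132,138): 6 bp
  [138,146): 8 bp
  [146,159): 13 bp
  [159,168): 9 bp
  [168,173): 5 bp

[4,5,5,6,6,6,7,7,7,8,9,9,10,13,14,14,14,14,15]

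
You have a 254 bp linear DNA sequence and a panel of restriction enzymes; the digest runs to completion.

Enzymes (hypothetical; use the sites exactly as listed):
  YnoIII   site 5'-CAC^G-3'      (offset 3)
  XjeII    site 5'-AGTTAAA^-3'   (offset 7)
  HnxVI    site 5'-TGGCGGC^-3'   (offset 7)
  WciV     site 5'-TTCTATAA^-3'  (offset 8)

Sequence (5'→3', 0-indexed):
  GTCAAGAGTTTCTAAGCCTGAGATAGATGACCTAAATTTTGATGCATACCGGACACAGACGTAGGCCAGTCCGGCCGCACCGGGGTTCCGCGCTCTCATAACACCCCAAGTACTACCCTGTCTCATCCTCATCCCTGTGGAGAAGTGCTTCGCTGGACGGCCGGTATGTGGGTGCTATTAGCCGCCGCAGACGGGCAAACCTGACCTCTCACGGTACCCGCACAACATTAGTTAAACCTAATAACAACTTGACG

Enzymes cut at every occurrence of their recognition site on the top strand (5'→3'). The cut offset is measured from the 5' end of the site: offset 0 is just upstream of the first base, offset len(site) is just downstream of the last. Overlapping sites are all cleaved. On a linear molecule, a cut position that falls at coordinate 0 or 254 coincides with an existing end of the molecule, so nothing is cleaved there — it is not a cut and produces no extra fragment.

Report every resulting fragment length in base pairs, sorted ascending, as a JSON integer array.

[18,24,212]

Site scan:
  YnoIII (CACG, off=3): starts [209] → cuts [212]
  XjeII (AGTTAAA, off=7): starts [229] → cuts [236]
  HnxVI (TGGCGGC, off=7): no sites
  WciV (TTCTATAA, off=8): no sites

Pooled cuts: [212, 236]

Fragment lengths:
  [0,212): 212 bp
  [212,236): 24 bp
  [236,254): 18 bp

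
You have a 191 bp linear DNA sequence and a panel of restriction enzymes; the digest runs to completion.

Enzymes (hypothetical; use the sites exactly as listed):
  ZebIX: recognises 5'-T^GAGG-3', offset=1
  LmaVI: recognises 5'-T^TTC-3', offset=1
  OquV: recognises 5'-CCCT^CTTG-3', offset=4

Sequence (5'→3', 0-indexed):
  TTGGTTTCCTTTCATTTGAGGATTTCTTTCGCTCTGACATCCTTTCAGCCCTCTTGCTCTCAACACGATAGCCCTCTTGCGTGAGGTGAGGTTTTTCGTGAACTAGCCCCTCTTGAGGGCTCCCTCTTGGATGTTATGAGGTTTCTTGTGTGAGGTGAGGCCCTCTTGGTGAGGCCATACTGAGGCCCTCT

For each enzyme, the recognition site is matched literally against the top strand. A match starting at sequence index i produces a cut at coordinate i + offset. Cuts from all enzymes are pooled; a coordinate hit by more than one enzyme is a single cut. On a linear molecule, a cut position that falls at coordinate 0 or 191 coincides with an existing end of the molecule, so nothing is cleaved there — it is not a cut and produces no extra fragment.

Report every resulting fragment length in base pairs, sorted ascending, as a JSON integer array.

Per-enzyme occurrences:
  ZebIX TGAGG/1: at [16, 81, 86, 113, 136, 150, 155, 169, 180] ⇒ [17, 82, 87, 114, 137, 151, 156, 170, 181]
  LmaVI TTTC/1: at [4, 9, 22, 26, 42, 93, 141] ⇒ [5, 10, 23, 27, 43, 94, 142]
  OquV CCCTCTTG/4: at [48, 71, 107, 121, 160] ⇒ [52, 75, 111, 125, 164]

All cut coordinates (distinct, sorted): [5, 10, 17, 23, 27, 43, 52, 75, 82, 87, 94, 111, 114, 125, 137, 142, 151, 156, 164, 170, 181]

Fragments:
  [0,5): 5 bp
  [5,10): 5 bp
  [10,17): 7 bp
  [17,23): 6 bp
  [23,27): 4 bp
  [27,43): 16 bp
  [43,52): 9 bp
  [52,75): 23 bp
  [75,82): 7 bp
  [82,87): 5 bp
  [87,94): 7 bp
  [94,111): 17 bp
  [111,114): 3 bp
  [114,125): 11 bp
  [125,137): 12 bp
  [137,142): 5 bp
  [142,151): 9 bp
  [151,156): 5 bp
  [156,164): 8 bp
  [164,170): 6 bp
  [170,181): 11 bp
  [181,191): 10 bp

[3,4,5,5,5,5,5,6,6,7,7,7,8,9,9,10,11,11,12,16,17,23]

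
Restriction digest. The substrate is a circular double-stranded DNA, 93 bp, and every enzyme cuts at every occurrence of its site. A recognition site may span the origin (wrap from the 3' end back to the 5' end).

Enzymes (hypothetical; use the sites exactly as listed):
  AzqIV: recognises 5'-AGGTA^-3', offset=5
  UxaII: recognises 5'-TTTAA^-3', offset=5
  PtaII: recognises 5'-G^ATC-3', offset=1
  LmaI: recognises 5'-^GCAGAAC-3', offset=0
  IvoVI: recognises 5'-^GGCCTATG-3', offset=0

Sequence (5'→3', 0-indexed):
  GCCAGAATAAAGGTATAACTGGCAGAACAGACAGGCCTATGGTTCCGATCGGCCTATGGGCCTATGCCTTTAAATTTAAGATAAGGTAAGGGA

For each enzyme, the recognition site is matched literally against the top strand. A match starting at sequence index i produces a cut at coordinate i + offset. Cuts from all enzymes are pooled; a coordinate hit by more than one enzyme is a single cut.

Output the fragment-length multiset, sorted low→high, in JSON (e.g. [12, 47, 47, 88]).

Site scan:
  AzqIV (AGGTA, off=5): starts [10, 83] → cuts [15, 88]
  UxaII (TTTAA, off=5): starts [68, 74] → cuts [73, 79]
  PtaII (GATC, off=1): starts [46] → cuts [47]
  LmaI (GCAGAAC, off=0): starts [21] → cuts [21]
  IvoVI (GGCCTATG, off=0): starts [33, 50, 58] → cuts [33, 50, 58]

All cut coordinates (distinct, sorted): [15, 21, 33, 47, 50, 58, 73, 79, 88]

Fragment lengths:
  15→21: 6 bp
  21→33: 12 bp
  33→47: 14 bp
  47→50: 3 bp
  50→58: 8 bp
  58→73: 15 bp
  73→79: 6 bp
  79→88: 9 bp
  88→15 (wrap): 93-88+15 = 20 bp

[3,6,6,8,9,12,14,15,20]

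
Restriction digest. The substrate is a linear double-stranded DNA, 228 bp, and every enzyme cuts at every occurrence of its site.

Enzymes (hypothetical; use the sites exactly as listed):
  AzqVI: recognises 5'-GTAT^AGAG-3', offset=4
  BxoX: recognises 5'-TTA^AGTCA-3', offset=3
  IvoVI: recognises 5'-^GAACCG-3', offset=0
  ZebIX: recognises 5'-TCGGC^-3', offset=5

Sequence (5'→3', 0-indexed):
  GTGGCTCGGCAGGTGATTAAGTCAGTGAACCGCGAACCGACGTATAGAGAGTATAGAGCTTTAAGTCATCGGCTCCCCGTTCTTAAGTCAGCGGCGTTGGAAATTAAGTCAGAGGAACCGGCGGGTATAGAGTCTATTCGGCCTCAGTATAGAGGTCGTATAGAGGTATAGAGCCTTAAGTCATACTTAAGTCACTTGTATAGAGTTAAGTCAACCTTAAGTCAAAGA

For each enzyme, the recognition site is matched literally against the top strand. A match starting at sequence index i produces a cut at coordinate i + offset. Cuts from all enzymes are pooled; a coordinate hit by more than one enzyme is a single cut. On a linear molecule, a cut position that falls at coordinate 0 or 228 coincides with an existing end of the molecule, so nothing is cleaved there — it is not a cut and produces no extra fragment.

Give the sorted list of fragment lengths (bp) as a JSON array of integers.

[7,7,7,8,8,8,9,9,9,9,9,10,10,11,11,11,12,12,12,14,14,21]

Scan for sites:
  AzqVI GTATAGAG/4: at [41, 50, 124, 146, 157, 165, 197] ⇒ [45, 54, 128, 150, 161, 169, 201]
  BxoX TTAAGTCA/3: at [16, 60, 82, 103, 175, 186, 205, 216] ⇒ [19, 63, 85, 106, 178, 189, 208, 219]
  IvoVI GAACCG/0: at [26, 33, 114] ⇒ [26, 33, 114]
  ZebIX TCGGC/5: at [5, 68, 137] ⇒ [10, 73, 142]

Pooled cuts: [10, 19, 26, 33, 45, 54, 63, 73, 85, 106, 114, 128, 142, 150, 161, 169, 178, 189, 201, 208, 219]

Fragment lengths:
  [0,10): 10 bp
  [10,19): 9 bp
  [19,26): 7 bp
  [26,33): 7 bp
  [33,45): 12 bp
  [45,54): 9 bp
  [54,63): 9 bp
  [63,73): 10 bp
  [73,85): 12 bp
  [85,106): 21 bp
  [106,114): 8 bp
  [114,128): 14 bp
  [128,142): 14 bp
  [142,150): 8 bp
  [150,161): 11 bp
  [161,169): 8 bp
  [169,178): 9 bp
  [178,189): 11 bp
  [189,201): 12 bp
  [201,208): 7 bp
  [208,219): 11 bp
  [219,228): 9 bp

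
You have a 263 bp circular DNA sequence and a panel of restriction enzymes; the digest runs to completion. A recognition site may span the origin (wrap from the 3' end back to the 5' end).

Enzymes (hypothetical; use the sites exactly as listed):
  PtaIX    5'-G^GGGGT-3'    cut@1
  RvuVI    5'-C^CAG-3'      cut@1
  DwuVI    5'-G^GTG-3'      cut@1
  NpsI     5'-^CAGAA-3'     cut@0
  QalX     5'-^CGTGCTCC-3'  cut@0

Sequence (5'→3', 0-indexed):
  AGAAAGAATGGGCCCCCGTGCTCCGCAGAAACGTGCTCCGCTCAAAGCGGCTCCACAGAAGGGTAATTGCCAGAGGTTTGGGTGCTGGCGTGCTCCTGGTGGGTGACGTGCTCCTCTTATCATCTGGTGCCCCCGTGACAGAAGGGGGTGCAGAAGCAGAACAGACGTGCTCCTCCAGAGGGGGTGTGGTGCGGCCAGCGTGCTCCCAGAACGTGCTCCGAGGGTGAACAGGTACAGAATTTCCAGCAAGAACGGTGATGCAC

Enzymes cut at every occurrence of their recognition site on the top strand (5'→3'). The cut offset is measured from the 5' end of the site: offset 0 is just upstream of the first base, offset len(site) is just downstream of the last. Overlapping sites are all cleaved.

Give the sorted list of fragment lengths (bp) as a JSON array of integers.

[3,3,3,3,4,4,5,5,5,6,6,6,7,7,8,8,9,9,9,10,10,11,11,11,12,12,15,17,20,24]

Site scan:
  PtaIX GGGGGT/1: at [143, 179] ⇒ [144, 180]
  RvuVI CCAG/1: at [69, 174, 194, 205, 242] ⇒ [70, 175, 195, 206, 243]
  DwuVI GGTG/1: at [80, 97, 101, 125, 146, 182, 187, 222, 253] ⇒ [81, 98, 102, 126, 147, 183, 188, 223, 254]
  NpsI CAGAA/0: at [25, 55, 138, 150, 156, 206, 234, 262] ⇒ [25, 55, 138, 150, 156, 206, 234, 262]
  QalX CGTGCTCC/0: at [16, 31, 88, 106, 165, 198, 211] ⇒ [16, 31, 88, 106, 165, 198, 211]

Pooled cuts: [16, 25, 31, 55, 70, 81, 88, 98, 102, 106, 126, 138, 144, 147, 150, 156, 165, 175, 180, 183, 188, 195, 198, 206, 211, 223, 234, 243, 254, 262]

Fragments:
  16→25: 9 bp
  25→31: 6 bp
  31→55: 24 bp
  55→70: 15 bp
  70→81: 11 bp
  81→88: 7 bp
  88→98: 10 bp
  98→102: 4 bp
  102→106: 4 bp
  106→126: 20 bp
  126→138: 12 bp
  138→144: 6 bp
  144→147: 3 bp
  147→150: 3 bp
  150→156: 6 bp
  156→165: 9 bp
  165→175: 10 bp
  175→180: 5 bp
  180→183: 3 bp
  183→188: 5 bp
  188→195: 7 bp
  195→198: 3 bp
  198→206: 8 bp
  206→211: 5 bp
  211→223: 12 bp
  223→234: 11 bp
  234→243: 9 bp
  243→254: 11 bp
  254→262: 8 bp
  262→16 (wrap): 263-262+16 = 17 bp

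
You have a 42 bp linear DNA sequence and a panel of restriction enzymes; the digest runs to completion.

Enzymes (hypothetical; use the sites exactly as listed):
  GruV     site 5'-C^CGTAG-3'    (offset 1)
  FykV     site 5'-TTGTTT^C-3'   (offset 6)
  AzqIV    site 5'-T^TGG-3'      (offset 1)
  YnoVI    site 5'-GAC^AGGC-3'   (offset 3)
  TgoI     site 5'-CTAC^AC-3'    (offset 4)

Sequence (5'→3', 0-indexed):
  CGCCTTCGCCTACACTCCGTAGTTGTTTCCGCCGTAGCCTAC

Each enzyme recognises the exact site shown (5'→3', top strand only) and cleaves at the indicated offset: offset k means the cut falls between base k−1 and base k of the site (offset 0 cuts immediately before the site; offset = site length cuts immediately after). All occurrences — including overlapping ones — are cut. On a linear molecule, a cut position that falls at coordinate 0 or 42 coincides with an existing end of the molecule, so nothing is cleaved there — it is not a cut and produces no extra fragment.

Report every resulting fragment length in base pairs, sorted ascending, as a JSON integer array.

Site scan:
  GruV CCGTAG/1: at [16, 31] ⇒ [17, 32]
  FykV TTGTTTC/6: at [22] ⇒ [28]
  AzqIV (TTGG, off=1): no sites
  YnoVI (GACAGGC, off=3): no sites
  TgoI CTACAC/4: at [9] ⇒ [13]

All cut coordinates (distinct, sorted): [13, 17, 28, 32]

Fragment lengths:
  [0,13): 13 bp
  [13,17): 4 bp
  [17,28): 11 bp
  [28,32): 4 bp
  [32,42): 10 bp

[4,4,10,11,13]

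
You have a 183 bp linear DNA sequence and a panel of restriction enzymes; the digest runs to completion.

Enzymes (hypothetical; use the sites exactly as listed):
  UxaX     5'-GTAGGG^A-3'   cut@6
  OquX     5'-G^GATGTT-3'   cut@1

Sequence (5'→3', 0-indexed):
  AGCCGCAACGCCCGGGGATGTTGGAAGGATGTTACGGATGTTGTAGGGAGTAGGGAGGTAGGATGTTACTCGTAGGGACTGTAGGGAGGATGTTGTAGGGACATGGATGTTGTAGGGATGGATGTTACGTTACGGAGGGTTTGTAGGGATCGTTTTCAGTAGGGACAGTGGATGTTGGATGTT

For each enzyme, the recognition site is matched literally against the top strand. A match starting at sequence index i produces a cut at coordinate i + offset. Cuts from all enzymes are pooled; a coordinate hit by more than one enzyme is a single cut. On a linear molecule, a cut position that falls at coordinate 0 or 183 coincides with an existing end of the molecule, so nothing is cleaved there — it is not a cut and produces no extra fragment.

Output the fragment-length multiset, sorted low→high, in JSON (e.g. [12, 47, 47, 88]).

Site scan:
  UxaX GTAGGGA/6: at [42, 49, 71, 80, 94, 111, 142, 158] ⇒ [48, 55, 77, 86, 100, 117, 148, 164]
  OquX GGATGTT/1: at [15, 26, 35, 60, 87, 104, 119, 169, 176] ⇒ [16, 27, 36, 61, 88, 105, 120, 170, 177]

All cut coordinates (distinct, sorted): [16, 27, 36, 48, 55, 61, 77, 86, 88, 100, 105, 117, 120, 148, 164, 170, 177]

Fragment lengths:
  [0,16): 16 bp
  [16,27): 11 bp
  [27,36): 9 bp
  [36,48): 12 bp
  [48,55): 7 bp
  [55,61): 6 bp
  [61,77): 16 bp
  [77,86): 9 bp
  [86,88): 2 bp
  [88,100): 12 bp
  [100,105): 5 bp
  [105,117): 12 bp
  [117,120): 3 bp
  [120,148): 28 bp
  [148,164): 16 bp
  [164,170): 6 bp
  [170,177): 7 bp
  [177,183): 6 bp

[2,3,5,6,6,6,7,7,9,9,11,12,12,12,16,16,16,28]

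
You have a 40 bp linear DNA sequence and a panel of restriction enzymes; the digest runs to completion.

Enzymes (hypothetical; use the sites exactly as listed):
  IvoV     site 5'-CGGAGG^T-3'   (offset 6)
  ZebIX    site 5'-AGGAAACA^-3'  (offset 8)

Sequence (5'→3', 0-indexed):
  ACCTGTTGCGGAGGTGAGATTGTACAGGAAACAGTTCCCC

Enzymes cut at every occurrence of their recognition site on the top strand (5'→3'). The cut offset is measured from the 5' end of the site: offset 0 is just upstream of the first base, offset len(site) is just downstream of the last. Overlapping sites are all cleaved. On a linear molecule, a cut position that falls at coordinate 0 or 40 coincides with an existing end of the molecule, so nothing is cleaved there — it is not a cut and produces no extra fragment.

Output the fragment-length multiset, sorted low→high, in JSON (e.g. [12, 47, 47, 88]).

Scan for sites:
  IvoV (CGGAGGT, off=6): starts [8] → cuts [14]
  ZebIX (AGGAAACA, off=8): starts [25] → cuts [33]

Pooled cuts: [14, 33]

Fragment lengths:
  [0,14): 14 bp
  [14,33): 19 bp
  [33,40): 7 bp

[7,14,19]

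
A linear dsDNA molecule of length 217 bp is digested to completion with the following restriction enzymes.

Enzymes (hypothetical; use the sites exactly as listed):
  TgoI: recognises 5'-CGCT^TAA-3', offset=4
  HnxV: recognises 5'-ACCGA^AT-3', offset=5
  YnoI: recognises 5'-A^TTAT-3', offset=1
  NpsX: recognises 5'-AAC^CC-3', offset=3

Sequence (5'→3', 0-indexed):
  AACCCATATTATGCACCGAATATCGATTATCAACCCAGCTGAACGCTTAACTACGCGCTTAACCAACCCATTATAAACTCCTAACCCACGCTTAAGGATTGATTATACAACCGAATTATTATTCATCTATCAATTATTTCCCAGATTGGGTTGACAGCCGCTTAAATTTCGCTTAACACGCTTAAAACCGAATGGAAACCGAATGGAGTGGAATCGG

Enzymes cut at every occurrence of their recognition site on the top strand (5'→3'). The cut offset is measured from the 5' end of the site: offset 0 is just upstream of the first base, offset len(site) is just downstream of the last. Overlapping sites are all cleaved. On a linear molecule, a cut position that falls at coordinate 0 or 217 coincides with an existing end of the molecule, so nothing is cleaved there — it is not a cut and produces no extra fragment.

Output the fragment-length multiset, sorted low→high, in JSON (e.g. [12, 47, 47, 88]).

Scan for sites:
  TgoI CGCTTAA/4: at [43, 55, 88, 158, 169, 178] ⇒ [47, 59, 92, 162, 173, 182]
  HnxV ACCGAAT/5: at [14, 109, 186, 197] ⇒ [19, 114, 191, 202]
  YnoI ATTAT/1: at [7, 25, 69, 101, 114, 117, 132] ⇒ [8, 26, 70, 102, 115, 118, 133]
  NpsX AACCC/3: at [0, 31, 64, 82] ⇒ [3, 34, 67, 85]

All cut coordinates (distinct, sorted): [3, 8, 19, 26, 34, 47, 59, 67, 70, 85, 92, 102, 114, 115, 118, 133, 162, 173, 182, 191, 202]

Fragments:
  [0,3): 3 bp
  [3,8): 5 bp
  [8,19): 11 bp
  [19,26): 7 bp
  [26,34): 8 bp
  [34,47): 13 bp
  [47,59): 12 bp
  [59,67): 8 bp
  [67,70): 3 bp
  [70,85): 15 bp
  [85,92): 7 bp
  [92,102): 10 bp
  [102,114): 12 bp
  [114,115): 1 bp
  [115,118): 3 bp
  [118,133): 15 bp
  [133,162): 29 bp
  [162,173): 11 bp
  [173,182): 9 bp
  [182,191): 9 bp
  [191,202): 11 bp
  [202,217): 15 bp

[1,3,3,3,5,7,7,8,8,9,9,10,11,11,11,12,12,13,15,15,15,29]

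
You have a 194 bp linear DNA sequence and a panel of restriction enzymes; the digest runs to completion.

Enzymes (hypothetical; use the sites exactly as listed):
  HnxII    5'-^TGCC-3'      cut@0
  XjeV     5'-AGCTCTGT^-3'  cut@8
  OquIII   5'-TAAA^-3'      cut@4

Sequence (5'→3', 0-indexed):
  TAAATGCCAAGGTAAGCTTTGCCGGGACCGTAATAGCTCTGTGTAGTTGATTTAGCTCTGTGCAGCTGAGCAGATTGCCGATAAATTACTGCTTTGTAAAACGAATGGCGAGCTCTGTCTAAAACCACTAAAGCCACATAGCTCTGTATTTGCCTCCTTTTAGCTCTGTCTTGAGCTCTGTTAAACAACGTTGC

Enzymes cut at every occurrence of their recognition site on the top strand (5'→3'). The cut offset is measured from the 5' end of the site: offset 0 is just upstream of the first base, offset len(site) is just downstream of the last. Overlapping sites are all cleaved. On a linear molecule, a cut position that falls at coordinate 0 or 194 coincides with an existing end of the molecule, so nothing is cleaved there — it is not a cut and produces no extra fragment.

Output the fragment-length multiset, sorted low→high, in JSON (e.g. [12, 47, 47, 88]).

[3,4,4,5,9,9,10,12,14,15,15,15,18,19,19,23]

Per-enzyme occurrences:
  HnxII (TGCC, off=0): starts [4, 19, 75, 150] → cuts [4, 19, 75, 150]
  XjeV (AGCTCTGT, off=8): starts [34, 53, 110, 139, 161, 173] → cuts [42, 61, 118, 147, 169, 181]
  OquIII (TAAA, off=4): starts [0, 81, 96, 119, 128, 181] → cuts [4, 85, 100, 123, 132, 185]

All cut coordinates (distinct, sorted): [4, 19, 42, 61, 75, 85, 100, 118, 123, 132, 147, 150, 169, 181, 185]

Fragment lengths:
  [0,4): 4 bp
  [4,19): 15 bp
  [19,42): 23 bp
  [42,61): 19 bp
  [61,75): 14 bp
  [75,85): 10 bp
  [85,100): 15 bp
  [100,118): 18 bp
  [118,123): 5 bp
  [123,132): 9 bp
  [132,147): 15 bp
  [147,150): 3 bp
  [150,169): 19 bp
  [169,181): 12 bp
  [181,185): 4 bp
  [185,194): 9 bp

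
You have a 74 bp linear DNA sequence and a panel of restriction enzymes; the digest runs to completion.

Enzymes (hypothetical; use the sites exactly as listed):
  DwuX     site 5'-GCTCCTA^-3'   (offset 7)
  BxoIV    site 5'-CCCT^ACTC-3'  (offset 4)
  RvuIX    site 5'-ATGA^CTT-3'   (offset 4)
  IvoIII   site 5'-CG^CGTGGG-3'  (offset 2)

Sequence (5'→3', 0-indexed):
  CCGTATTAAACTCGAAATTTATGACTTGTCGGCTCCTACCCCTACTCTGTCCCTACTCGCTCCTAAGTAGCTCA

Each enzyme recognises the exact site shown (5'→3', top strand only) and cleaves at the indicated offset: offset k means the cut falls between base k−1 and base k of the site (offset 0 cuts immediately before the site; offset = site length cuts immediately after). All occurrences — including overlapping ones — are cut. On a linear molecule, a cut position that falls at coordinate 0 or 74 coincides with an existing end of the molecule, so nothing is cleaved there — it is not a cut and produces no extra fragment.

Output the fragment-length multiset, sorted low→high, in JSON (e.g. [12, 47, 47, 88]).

[5,9,11,11,14,24]

Scan for sites:
  DwuX GCTCCTA/7: at [31, 58] ⇒ [38, 65]
  BxoIV CCCTACTC/4: at [39, 50] ⇒ [43, 54]
  RvuIX ATGACTT/4: at [20] ⇒ [24]
  IvoIII (CGCGTGGG, off=2): no sites

Pooled cuts: [24, 38, 43, 54, 65]

Fragments:
  [0,24): 24 bp
  [24,38): 14 bp
  [38,43): 5 bp
  [43,54): 11 bp
  [54,65): 11 bp
  [65,74): 9 bp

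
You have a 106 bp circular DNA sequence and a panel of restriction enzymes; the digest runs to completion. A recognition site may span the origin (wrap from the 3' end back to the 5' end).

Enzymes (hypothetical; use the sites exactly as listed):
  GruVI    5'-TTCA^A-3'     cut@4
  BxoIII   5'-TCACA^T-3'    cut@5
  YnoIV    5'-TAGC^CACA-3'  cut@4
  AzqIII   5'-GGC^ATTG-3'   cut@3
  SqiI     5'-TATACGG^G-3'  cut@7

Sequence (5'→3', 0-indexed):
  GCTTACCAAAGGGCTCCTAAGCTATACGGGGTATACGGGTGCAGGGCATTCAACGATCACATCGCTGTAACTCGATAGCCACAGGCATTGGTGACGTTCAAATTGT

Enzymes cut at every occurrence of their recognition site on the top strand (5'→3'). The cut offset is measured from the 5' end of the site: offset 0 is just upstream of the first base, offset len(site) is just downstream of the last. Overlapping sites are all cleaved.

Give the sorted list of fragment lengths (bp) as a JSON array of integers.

Site scan:
  GruVI TTCAA/4: at [48, 96] ⇒ [52, 100]
  BxoIII TCACAT/5: at [56] ⇒ [61]
  YnoIV TAGCCACA/4: at [75] ⇒ [79]
  AzqIII GGCATTG/3: at [83] ⇒ [86]
  SqiI TATACGGG/7: at [22, 31] ⇒ [29, 38]

All cut coordinates (distinct, sorted): [29, 38, 52, 61, 79, 86, 100]

Fragment lengths:
  29→38: 9 bp
  38→52: 14 bp
  52→61: 9 bp
  61→79: 18 bp
  79→86: 7 bp
  86→100: 14 bp
  100→29 (wrap): 106-100+29 = 35 bp

[7,9,9,14,14,18,35]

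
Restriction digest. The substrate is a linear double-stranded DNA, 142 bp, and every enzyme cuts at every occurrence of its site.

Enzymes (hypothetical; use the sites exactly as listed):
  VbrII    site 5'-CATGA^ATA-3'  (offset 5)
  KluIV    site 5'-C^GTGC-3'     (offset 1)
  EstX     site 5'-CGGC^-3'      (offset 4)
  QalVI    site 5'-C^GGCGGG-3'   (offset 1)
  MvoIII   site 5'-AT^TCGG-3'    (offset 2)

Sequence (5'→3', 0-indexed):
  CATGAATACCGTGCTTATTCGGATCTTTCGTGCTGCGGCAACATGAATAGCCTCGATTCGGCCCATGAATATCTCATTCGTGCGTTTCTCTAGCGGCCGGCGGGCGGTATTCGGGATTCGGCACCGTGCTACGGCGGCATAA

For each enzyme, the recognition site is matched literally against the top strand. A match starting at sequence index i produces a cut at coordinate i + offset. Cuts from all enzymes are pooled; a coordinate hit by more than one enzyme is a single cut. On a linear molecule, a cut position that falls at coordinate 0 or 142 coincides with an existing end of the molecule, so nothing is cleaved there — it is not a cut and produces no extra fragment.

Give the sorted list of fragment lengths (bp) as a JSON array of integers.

[1,3,3,3,4,5,5,5,5,6,7,7,8,9,10,10,11,11,11,18]

Site scan:
  VbrII (CATGAATA, off=5): starts [0, 41, 63] → cuts [5, 46, 68]
  KluIV (CGTGC, off=1): starts [9, 28, 78, 124] → cuts [10, 29, 79, 125]
  EstX (CGGC, off=4): starts [35, 58, 93, 97, 118, 131, 134] → cuts [39, 62, 97, 101, 122, 135, 138]
  QalVI (CGGCGGG, off=1): starts [97] → cuts [98]
  MvoIII (ATTCGG, off=2): starts [16, 55, 108, 115] → cuts [18, 57, 110, 117]

All cut coordinates (distinct, sorted): [5, 10, 18, 29, 39, 46, 57, 62, 68, 79, 97, 98, 101, 110, 117, 122, 125, 135, 138]

Fragments:
  [0,5): 5 bp
  [5,10): 5 bp
  [10,18): 8 bp
  [18,29): 11 bp
  [29,39): 10 bp
  [39,46): 7 bp
  [46,57): 11 bp
  [57,62): 5 bp
  [62,68): 6 bp
  [68,79): 11 bp
  [79,97): 18 bp
  [97,98): 1 bp
  [98,101): 3 bp
  [101,110): 9 bp
  [110,117): 7 bp
  [117,122): 5 bp
  [122,125): 3 bp
  [125,135): 10 bp
  [135,138): 3 bp
  [138,142): 4 bp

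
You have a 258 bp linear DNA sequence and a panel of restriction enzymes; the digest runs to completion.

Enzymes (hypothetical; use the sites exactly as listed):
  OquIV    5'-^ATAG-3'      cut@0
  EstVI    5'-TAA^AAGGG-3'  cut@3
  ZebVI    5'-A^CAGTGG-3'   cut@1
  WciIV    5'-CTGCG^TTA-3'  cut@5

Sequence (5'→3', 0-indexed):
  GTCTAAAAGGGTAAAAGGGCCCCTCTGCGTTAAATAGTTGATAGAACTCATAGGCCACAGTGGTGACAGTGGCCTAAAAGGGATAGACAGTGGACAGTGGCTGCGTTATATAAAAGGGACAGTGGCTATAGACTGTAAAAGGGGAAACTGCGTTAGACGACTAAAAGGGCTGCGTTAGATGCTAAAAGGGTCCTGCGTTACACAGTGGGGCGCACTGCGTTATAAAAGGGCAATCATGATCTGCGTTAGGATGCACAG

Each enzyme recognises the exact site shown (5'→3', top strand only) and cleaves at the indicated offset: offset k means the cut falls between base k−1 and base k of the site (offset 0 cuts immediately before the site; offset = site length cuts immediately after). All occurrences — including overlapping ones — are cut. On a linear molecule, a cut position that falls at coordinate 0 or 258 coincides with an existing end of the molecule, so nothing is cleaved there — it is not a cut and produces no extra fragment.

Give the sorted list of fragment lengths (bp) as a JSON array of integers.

Scan for sites:
  OquIV (ATAG, off=0): starts [33, 40, 49, 82, 127] → cuts [33, 40, 49, 82, 127]
  EstVI (TAAAAGGG, off=3): starts [3, 11, 74, 110, 135, 161, 182, 222] → cuts [6, 14, 77, 113, 138, 164, 185, 225]
  ZebVI (ACAGTGG, off=1): starts [56, 65, 86, 93, 118, 201] → cuts [57, 66, 87, 94, 119, 202]
  WciIV (CTGCGTTA, off=5): starts [24, 100, 147, 169, 192, 214, 240] → cuts [29, 105, 152, 174, 197, 219, 245]

All cut coordinates (distinct, sorted): [6, 14, 29, 33, 40, 49, 57, 66, 77, 82, 87, 94, 105, 113, 119, 127, 138, 152, 164, 174, 185, 197, 202, 219, 225, 245]

Fragments:
  [0,6): 6 bp
  [6,14): 8 bp
  [14,29): 15 bp
  [29,33): 4 bp
  [33,40): 7 bp
  [40,49): 9 bp
  [49,57): 8 bp
  [57,66): 9 bp
  [66,77): 11 bp
  [77,82): 5 bp
  [82,87): 5 bp
  [87,94): 7 bp
  [94,105): 11 bp
  [105,113): 8 bp
  [113,119): 6 bp
  [119,127): 8 bp
  [127,138): 11 bp
  [138,152): 14 bp
  [152,164): 12 bp
  [164,174): 10 bp
  [174,185): 11 bp
  [185,197): 12 bp
  [197,202): 5 bp
  [202,219): 17 bp
  [219,225): 6 bp
  [225,245): 20 bp
  [245,258): 13 bp

[4,5,5,5,6,6,6,7,7,8,8,8,8,9,9,10,11,11,11,11,12,12,13,14,15,17,20]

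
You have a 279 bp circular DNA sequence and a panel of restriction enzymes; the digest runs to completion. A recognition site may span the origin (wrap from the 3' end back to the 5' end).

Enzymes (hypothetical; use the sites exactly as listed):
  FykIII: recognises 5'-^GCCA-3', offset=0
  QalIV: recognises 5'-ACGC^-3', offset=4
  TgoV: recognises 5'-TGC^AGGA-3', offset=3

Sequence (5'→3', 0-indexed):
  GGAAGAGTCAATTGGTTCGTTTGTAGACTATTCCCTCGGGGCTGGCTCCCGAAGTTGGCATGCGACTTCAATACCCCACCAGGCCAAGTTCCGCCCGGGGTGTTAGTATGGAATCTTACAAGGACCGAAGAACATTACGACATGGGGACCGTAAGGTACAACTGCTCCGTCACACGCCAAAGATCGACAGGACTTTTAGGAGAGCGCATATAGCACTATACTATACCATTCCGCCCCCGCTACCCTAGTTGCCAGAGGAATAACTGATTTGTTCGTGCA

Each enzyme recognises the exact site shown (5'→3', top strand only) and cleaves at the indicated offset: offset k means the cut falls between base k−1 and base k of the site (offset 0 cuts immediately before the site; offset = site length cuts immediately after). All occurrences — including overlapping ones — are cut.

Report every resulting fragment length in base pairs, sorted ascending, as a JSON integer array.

[2,28,73,83,93]

Site scan:
  FykIII (GCCA, off=0): starts [82, 175, 250] → cuts [82, 175, 250]
  QalIV (ACGC, off=4): starts [173] → cuts [177]
  TgoV (TGCAGGA, off=3): starts [275] → cuts [278]

Pooled cuts: [82, 175, 177, 250, 278]

Fragment lengths:
  82→175: 93 bp
  175→177: 2 bp
  177→250: 73 bp
  250→278: 28 bp
  278→82 (wrap): 279-278+82 = 83 bp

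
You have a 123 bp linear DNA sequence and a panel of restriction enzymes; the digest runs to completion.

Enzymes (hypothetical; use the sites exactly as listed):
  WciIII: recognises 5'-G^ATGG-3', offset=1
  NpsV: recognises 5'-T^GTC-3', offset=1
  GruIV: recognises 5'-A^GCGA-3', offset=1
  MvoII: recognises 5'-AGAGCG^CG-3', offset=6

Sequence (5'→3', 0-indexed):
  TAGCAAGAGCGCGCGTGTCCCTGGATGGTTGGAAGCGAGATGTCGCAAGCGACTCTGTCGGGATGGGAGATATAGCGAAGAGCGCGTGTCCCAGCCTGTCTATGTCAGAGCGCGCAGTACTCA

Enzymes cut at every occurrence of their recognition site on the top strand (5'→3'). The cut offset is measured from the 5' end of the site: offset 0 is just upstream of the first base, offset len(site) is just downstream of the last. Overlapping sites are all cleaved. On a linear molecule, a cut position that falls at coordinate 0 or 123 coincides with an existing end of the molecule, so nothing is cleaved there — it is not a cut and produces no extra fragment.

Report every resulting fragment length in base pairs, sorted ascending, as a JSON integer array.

[3,5,6,6,7,7,8,8,9,10,10,10,11,11,12]

Site scan:
  WciIII (GATGG, off=1): starts [23, 61] → cuts [24, 62]
  NpsV (TGTC, off=1): starts [15, 40, 55, 86, 96, 102] → cuts [16, 41, 56, 87, 97, 103]
  GruIV (AGCGA, off=1): starts [33, 47, 73] → cuts [34, 48, 74]
  MvoII (AGAGCGCG, off=6): starts [5, 78, 106] → cuts [11, 84, 112]

Pooled cuts: [11, 16, 24, 34, 41, 48, 56, 62, 74, 84, 87, 97, 103, 112]

Fragment lengths:
  [0,11): 11 bp
  [11,16): 5 bp
  [16,24): 8 bp
  [24,34): 10 bp
  [34,41): 7 bp
  [41,48): 7 bp
  [48,56): 8 bp
  [56,62): 6 bp
  [62,74): 12 bp
  [74,84): 10 bp
  [84,87): 3 bp
  [87,97): 10 bp
  [97,103): 6 bp
  [103,112): 9 bp
  [112,123): 11 bp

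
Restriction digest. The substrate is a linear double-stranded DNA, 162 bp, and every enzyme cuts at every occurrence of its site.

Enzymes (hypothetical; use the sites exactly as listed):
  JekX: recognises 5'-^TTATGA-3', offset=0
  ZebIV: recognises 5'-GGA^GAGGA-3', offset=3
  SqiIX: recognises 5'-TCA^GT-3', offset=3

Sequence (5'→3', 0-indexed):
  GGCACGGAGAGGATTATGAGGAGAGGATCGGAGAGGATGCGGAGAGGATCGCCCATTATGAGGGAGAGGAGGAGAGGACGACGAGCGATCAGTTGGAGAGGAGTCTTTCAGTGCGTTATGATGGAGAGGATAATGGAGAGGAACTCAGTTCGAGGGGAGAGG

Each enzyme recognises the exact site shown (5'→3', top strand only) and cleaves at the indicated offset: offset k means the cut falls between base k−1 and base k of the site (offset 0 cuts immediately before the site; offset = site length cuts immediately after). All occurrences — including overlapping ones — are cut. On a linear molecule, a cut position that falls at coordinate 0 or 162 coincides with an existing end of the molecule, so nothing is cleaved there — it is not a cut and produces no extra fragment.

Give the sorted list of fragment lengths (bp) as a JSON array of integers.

[5,5,6,8,8,9,10,10,10,10,11,12,12,13,15,18]

Per-enzyme occurrences:
  JekX (TTATGA, off=0): starts [13, 55, 115] → cuts [13, 55, 115]
  ZebIV (GGAGAGGA, off=3): starts [5, 19, 29, 40, 62, 70, 94, 122, 134] → cuts [8, 22, 32, 43, 65, 73, 97, 125, 137]
  SqiIX (TCAGT, off=3): starts [88, 107, 144] → cuts [91, 110, 147]

Pooled cuts: [8, 13, 22, 32, 43, 55, 65, 73, 91, 97, 110, 115, 125, 137, 147]

Fragments:
  [0,8): 8 bp
  [8,13): 5 bp
  [13,22): 9 bp
  [22,32): 10 bp
  [32,43): 11 bp
  [43,55): 12 bp
  [55,65): 10 bp
  [65,73): 8 bp
  [73,91): 18 bp
  [91,97): 6 bp
  [97,110): 13 bp
  [110,115): 5 bp
  [115,125): 10 bp
  [125,137): 12 bp
  [137,147): 10 bp
  [147,162): 15 bp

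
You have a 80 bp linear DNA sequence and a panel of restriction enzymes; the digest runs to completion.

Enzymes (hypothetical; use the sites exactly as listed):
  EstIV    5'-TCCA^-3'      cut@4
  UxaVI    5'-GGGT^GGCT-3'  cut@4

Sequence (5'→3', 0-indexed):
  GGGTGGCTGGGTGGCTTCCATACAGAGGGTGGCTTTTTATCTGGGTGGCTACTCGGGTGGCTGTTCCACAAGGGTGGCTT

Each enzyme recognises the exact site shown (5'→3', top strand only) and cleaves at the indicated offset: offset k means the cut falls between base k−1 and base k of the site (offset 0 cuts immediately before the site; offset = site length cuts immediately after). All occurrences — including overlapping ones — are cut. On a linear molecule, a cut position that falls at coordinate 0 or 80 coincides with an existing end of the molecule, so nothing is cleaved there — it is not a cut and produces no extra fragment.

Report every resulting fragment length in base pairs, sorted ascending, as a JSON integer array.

[4,5,7,8,8,10,10,12,16]

Site scan:
  EstIV (TCCA, off=4): starts [16, 64] → cuts [20, 68]
  UxaVI (GGGTGGCT, off=4): starts [0, 8, 26, 42, 54, 71] → cuts [4, 12, 30, 46, 58, 75]

All cut coordinates (distinct, sorted): [4, 12, 20, 30, 46, 58, 68, 75]

Fragments:
  [0,4): 4 bp
  [4,12): 8 bp
  [12,20): 8 bp
  [20,30): 10 bp
  [30,46): 16 bp
  [46,58): 12 bp
  [58,68): 10 bp
  [68,75): 7 bp
  [75,80): 5 bp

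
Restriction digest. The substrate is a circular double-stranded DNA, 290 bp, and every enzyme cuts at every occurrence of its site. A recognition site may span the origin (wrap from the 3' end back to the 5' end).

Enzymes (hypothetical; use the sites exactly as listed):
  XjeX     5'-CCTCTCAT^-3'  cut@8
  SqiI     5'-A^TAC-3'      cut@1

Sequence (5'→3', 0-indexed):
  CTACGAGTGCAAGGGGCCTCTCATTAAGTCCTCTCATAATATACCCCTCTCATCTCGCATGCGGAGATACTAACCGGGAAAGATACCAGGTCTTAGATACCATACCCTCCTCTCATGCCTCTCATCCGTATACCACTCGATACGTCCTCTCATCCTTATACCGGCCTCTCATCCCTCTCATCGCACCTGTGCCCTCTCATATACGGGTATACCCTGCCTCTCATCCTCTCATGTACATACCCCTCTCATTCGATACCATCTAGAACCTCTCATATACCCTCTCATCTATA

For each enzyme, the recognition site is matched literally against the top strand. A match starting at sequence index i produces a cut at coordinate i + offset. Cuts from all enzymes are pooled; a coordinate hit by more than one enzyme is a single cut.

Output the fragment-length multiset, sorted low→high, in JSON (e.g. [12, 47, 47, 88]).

Per-enzyme occurrences:
  XjeX CCTCTCAT/8: at [16, 29, 45, 108, 117, 145, 164, 173, 192, 216, 224, 241, 265, 277] ⇒ [24, 37, 53, 116, 125, 153, 172, 181, 200, 224, 232, 249, 273, 285]
  SqiI ATAC/1: at [40, 66, 82, 96, 101, 129, 139, 157, 200, 208, 236, 252, 273, 287] ⇒ [41, 67, 83, 97, 102, 130, 140, 158, 201, 209, 237, 253, 274, 288]

All cut coordinates (distinct, sorted): [24, 37, 41, 53, 67, 83, 97, 102, 116, 125, 130, 140, 153, 158, 172, 181, 200, 201, 209, 224, 232, 237, 249, 253, 273, 274, 285, 288]

Fragments:
  24→37: 13 bp
  37→41: 4 bp
  41→53: 12 bp
  53→67: 14 bp
  67→83: 16 bp
  83→97: 14 bp
  97→102: 5 bp
  102→116: 14 bp
  116→125: 9 bp
  125→130: 5 bp
  130→140: 10 bp
  140→153: 13 bp
  153→158: 5 bp
  158→172: 14 bp
  172→181: 9 bp
  181→200: 19 bp
  200→201: 1 bp
  201→209: 8 bp
  209→224: 15 bp
  224→232: 8 bp
  232→237: 5 bp
  237→249: 12 bp
  249→253: 4 bp
  253→273: 20 bp
  273→274: 1 bp
  274→285: 11 bp
  285→288: 3 bp
  288→24 (wrap): 290-288+24 = 26 bp

[1,1,3,4,4,5,5,5,5,8,8,9,9,10,11,12,12,13,13,14,14,14,14,15,16,19,20,26]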